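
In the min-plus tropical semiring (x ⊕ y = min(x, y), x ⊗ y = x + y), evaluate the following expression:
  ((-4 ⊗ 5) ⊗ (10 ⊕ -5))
((-4 ⊗ 5) ⊗ (10 ⊕ -5)) = -4

Expand innermost to outermost. Recall ⊕ takes the minimum of its arguments and ⊗ takes their sum. Working out the expression ((-4 ⊗ 5) ⊗ (10 ⊕ -5)) gives -4.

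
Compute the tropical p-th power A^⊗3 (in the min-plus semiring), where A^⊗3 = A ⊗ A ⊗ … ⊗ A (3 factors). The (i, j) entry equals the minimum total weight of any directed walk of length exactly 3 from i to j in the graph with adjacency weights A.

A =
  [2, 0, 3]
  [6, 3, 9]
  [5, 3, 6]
A^⊗3 =
  [6, 4, 7]
  [10, 8, 11]
  [9, 7, 10]

Each entry (A^⊗3)_ij equals the minimum over all length-3 walks i = v_0 → v_1 → … → v_3 = j of Σ_t A[v_t][v_{t+1}]. For example, for (i, j) = (0, 2) we minimise over 9 possible intermediate vertex sequences; the minimum is 7, attained along the walk 0 → 0 → 0 → 2.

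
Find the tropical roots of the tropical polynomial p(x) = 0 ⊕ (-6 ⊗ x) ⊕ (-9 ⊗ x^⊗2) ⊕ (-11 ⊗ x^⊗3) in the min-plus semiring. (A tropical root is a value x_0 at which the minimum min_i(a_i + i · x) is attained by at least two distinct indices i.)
Roots: {2, 3, 6}

Each tropical root is a break point of the lower envelope of the lines y = a_i + i · x (there are 4 lines, with slopes 0, 1, ..., 3). Only the lines that attain the minimum somewhere contribute to roots; other lines are dominated. Here the surviving (envelope) indices are i = 3, i = 2, i = 1, i = 0.
Intersections between consecutive envelope lines give the roots: for adjacent envelope indices i < j the intersection is x = (a_i − a_j) / (j − i). Reading off the sorted break points: {2, 3, 6}.
Verification: at each break x_0, at least two indices attain the minimum of min_i(a_i + i · x_0).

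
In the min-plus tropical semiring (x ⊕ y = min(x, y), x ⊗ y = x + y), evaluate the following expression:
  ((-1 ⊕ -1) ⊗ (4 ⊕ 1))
((-1 ⊕ -1) ⊗ (4 ⊕ 1)) = 0

Expand innermost to outermost. Recall ⊕ takes the minimum of its arguments and ⊗ takes their sum. Working out the expression ((-1 ⊕ -1) ⊗ (4 ⊕ 1)) gives 0.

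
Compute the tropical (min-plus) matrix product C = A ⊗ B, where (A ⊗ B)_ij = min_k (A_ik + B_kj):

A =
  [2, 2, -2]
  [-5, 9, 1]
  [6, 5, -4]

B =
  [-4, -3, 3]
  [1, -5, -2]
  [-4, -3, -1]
A ⊗ B =
  [-6, -5, -3]
  [-9, -8, -2]
  [-8, -7, -5]

Apply the min-plus product entry-by-entry:
  C[0][0] = min over k of (A[0][0] + B[0][0] = 2 + -4 = -2, A[0][1] + B[1][0] = 2 + 1 = 3, A[0][2] + B[2][0] = -2 + -4 = -6) = -6 (attained at k = 2)
  C[0][1] = min over k of (A[0][0] + B[0][1] = 2 + -3 = -1, A[0][1] + B[1][1] = 2 + -5 = -3, A[0][2] + B[2][1] = -2 + -3 = -5) = -5 (attained at k = 2)
  C[0][2] = min over k of (A[0][0] + B[0][2] = 2 + 3 = 5, A[0][1] + B[1][2] = 2 + -2 = 0, A[0][2] + B[2][2] = -2 + -1 = -3) = -3 (attained at k = 2)
  C[1][0] = min over k of (A[1][0] + B[0][0] = -5 + -4 = -9, A[1][1] + B[1][0] = 9 + 1 = 10, A[1][2] + B[2][0] = 1 + -4 = -3) = -9 (attained at k = 0)
  C[1][1] = min over k of (A[1][0] + B[0][1] = -5 + -3 = -8, A[1][1] + B[1][1] = 9 + -5 = 4, A[1][2] + B[2][1] = 1 + -3 = -2) = -8 (attained at k = 0)
  C[1][2] = min over k of (A[1][0] + B[0][2] = -5 + 3 = -2, A[1][1] + B[1][2] = 9 + -2 = 7, A[1][2] + B[2][2] = 1 + -1 = 0) = -2 (attained at k = 0)
  C[2][0] = min over k of (A[2][0] + B[0][0] = 6 + -4 = 2, A[2][1] + B[1][0] = 5 + 1 = 6, A[2][2] + B[2][0] = -4 + -4 = -8) = -8 (attained at k = 2)
  C[2][1] = min over k of (A[2][0] + B[0][1] = 6 + -3 = 3, A[2][1] + B[1][1] = 5 + -5 = 0, A[2][2] + B[2][1] = -4 + -3 = -7) = -7 (attained at k = 2)
  C[2][2] = min over k of (A[2][0] + B[0][2] = 6 + 3 = 9, A[2][1] + B[1][2] = 5 + -2 = 3, A[2][2] + B[2][2] = -4 + -1 = -5) = -5 (attained at k = 2)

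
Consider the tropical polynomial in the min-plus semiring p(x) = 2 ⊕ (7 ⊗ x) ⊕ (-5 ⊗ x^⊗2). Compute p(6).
p(6) = 2

A tropical monomial a ⊗ x^⊗i evaluates to a + i · x. Evaluating each term at x = 6:
  Term 0 contributes 2 + 0 · 6 = 2
  Term 1 contributes 7 + 1 · 6 = 13
  Term 2 contributes -5 + 2 · 6 = 7
p(6) = ⊕ of these = min[2, 13, 7] = 2.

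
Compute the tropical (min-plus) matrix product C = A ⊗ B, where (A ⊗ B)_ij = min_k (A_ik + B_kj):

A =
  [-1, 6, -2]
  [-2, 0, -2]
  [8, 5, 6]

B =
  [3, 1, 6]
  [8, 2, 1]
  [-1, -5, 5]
A ⊗ B =
  [-3, -7, 3]
  [-3, -7, 1]
  [5, 1, 6]

Apply the min-plus product entry-by-entry:
  C[0][0] = min over k of (A[0][0] + B[0][0] = -1 + 3 = 2, A[0][1] + B[1][0] = 6 + 8 = 14, A[0][2] + B[2][0] = -2 + -1 = -3) = -3 (attained at k = 2)
  C[0][1] = min over k of (A[0][0] + B[0][1] = -1 + 1 = 0, A[0][1] + B[1][1] = 6 + 2 = 8, A[0][2] + B[2][1] = -2 + -5 = -7) = -7 (attained at k = 2)
  C[0][2] = min over k of (A[0][0] + B[0][2] = -1 + 6 = 5, A[0][1] + B[1][2] = 6 + 1 = 7, A[0][2] + B[2][2] = -2 + 5 = 3) = 3 (attained at k = 2)
  C[1][0] = min over k of (A[1][0] + B[0][0] = -2 + 3 = 1, A[1][1] + B[1][0] = 0 + 8 = 8, A[1][2] + B[2][0] = -2 + -1 = -3) = -3 (attained at k = 2)
  C[1][1] = min over k of (A[1][0] + B[0][1] = -2 + 1 = -1, A[1][1] + B[1][1] = 0 + 2 = 2, A[1][2] + B[2][1] = -2 + -5 = -7) = -7 (attained at k = 2)
  C[1][2] = min over k of (A[1][0] + B[0][2] = -2 + 6 = 4, A[1][1] + B[1][2] = 0 + 1 = 1, A[1][2] + B[2][2] = -2 + 5 = 3) = 1 (attained at k = 1)
  C[2][0] = min over k of (A[2][0] + B[0][0] = 8 + 3 = 11, A[2][1] + B[1][0] = 5 + 8 = 13, A[2][2] + B[2][0] = 6 + -1 = 5) = 5 (attained at k = 2)
  C[2][1] = min over k of (A[2][0] + B[0][1] = 8 + 1 = 9, A[2][1] + B[1][1] = 5 + 2 = 7, A[2][2] + B[2][1] = 6 + -5 = 1) = 1 (attained at k = 2)
  C[2][2] = min over k of (A[2][0] + B[0][2] = 8 + 6 = 14, A[2][1] + B[1][2] = 5 + 1 = 6, A[2][2] + B[2][2] = 6 + 5 = 11) = 6 (attained at k = 1)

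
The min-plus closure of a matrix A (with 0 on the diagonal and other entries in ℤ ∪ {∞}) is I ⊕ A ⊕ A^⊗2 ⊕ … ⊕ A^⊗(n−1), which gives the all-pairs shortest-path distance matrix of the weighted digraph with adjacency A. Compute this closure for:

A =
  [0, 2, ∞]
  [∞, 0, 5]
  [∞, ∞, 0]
Closure =
  [0, 2, 7]
  [∞, 0, 5]
  [∞, ∞, 0]

This is the Floyd-Warshall all-pairs shortest-path computation. For each intermediate vertex k = 0, 1, …, 2, update dist[i][j] ← min(dist[i][j], dist[i][k] + dist[k][j]). The final matrix gives, for each (i, j), the minimum total weight of any directed path from i to j (possibly empty when i = j).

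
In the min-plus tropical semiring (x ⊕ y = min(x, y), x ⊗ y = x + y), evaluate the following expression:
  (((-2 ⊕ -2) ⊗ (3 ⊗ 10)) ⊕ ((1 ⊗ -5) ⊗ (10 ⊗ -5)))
(((-2 ⊕ -2) ⊗ (3 ⊗ 10)) ⊕ ((1 ⊗ -5) ⊗ (10 ⊗ -5))) = 1

Expand innermost to outermost. Recall ⊕ takes the minimum of its arguments and ⊗ takes their sum. Working out the expression (((-2 ⊕ -2) ⊗ (3 ⊗ 10)) ⊕ ((1 ⊗ -5) ⊗ (10 ⊗ -5))) gives 1.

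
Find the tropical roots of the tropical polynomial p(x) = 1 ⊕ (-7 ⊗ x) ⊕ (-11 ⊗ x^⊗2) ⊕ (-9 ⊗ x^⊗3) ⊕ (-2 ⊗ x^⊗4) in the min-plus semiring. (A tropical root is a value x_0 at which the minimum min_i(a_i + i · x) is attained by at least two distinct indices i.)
Roots: {-7, -2, 4, 8}

Each tropical root is a break point of the lower envelope of the lines y = a_i + i · x (there are 5 lines, with slopes 0, 1, ..., 4). Only the lines that attain the minimum somewhere contribute to roots; other lines are dominated. Here the surviving (envelope) indices are i = 4, i = 3, i = 2, i = 1, i = 0.
Intersections between consecutive envelope lines give the roots: for adjacent envelope indices i < j the intersection is x = (a_i − a_j) / (j − i). Reading off the sorted break points: {-7, -2, 4, 8}.
Verification: at each break x_0, at least two indices attain the minimum of min_i(a_i + i · x_0).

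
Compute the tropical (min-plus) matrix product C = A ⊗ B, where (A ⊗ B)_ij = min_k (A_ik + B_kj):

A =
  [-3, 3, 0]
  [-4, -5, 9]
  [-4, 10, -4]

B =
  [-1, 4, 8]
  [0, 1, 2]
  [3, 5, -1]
A ⊗ B =
  [-4, 1, -1]
  [-5, -4, -3]
  [-5, 0, -5]

Apply the min-plus product entry-by-entry:
  C[0][0] = min over k of (A[0][0] + B[0][0] = -3 + -1 = -4, A[0][1] + B[1][0] = 3 + 0 = 3, A[0][2] + B[2][0] = 0 + 3 = 3) = -4 (attained at k = 0)
  C[0][1] = min over k of (A[0][0] + B[0][1] = -3 + 4 = 1, A[0][1] + B[1][1] = 3 + 1 = 4, A[0][2] + B[2][1] = 0 + 5 = 5) = 1 (attained at k = 0)
  C[0][2] = min over k of (A[0][0] + B[0][2] = -3 + 8 = 5, A[0][1] + B[1][2] = 3 + 2 = 5, A[0][2] + B[2][2] = 0 + -1 = -1) = -1 (attained at k = 2)
  C[1][0] = min over k of (A[1][0] + B[0][0] = -4 + -1 = -5, A[1][1] + B[1][0] = -5 + 0 = -5, A[1][2] + B[2][0] = 9 + 3 = 12) = -5 (attained at k = 0)
  C[1][1] = min over k of (A[1][0] + B[0][1] = -4 + 4 = 0, A[1][1] + B[1][1] = -5 + 1 = -4, A[1][2] + B[2][1] = 9 + 5 = 14) = -4 (attained at k = 1)
  C[1][2] = min over k of (A[1][0] + B[0][2] = -4 + 8 = 4, A[1][1] + B[1][2] = -5 + 2 = -3, A[1][2] + B[2][2] = 9 + -1 = 8) = -3 (attained at k = 1)
  C[2][0] = min over k of (A[2][0] + B[0][0] = -4 + -1 = -5, A[2][1] + B[1][0] = 10 + 0 = 10, A[2][2] + B[2][0] = -4 + 3 = -1) = -5 (attained at k = 0)
  C[2][1] = min over k of (A[2][0] + B[0][1] = -4 + 4 = 0, A[2][1] + B[1][1] = 10 + 1 = 11, A[2][2] + B[2][1] = -4 + 5 = 1) = 0 (attained at k = 0)
  C[2][2] = min over k of (A[2][0] + B[0][2] = -4 + 8 = 4, A[2][1] + B[1][2] = 10 + 2 = 12, A[2][2] + B[2][2] = -4 + -1 = -5) = -5 (attained at k = 2)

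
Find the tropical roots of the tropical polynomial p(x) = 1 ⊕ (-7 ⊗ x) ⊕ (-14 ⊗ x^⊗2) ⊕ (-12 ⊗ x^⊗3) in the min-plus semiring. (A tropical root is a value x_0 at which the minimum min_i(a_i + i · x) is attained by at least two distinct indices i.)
Roots: {-2, 7, 8}

Each tropical root is a break point of the lower envelope of the lines y = a_i + i · x (there are 4 lines, with slopes 0, 1, ..., 3). Only the lines that attain the minimum somewhere contribute to roots; other lines are dominated. Here the surviving (envelope) indices are i = 3, i = 2, i = 1, i = 0.
Intersections between consecutive envelope lines give the roots: for adjacent envelope indices i < j the intersection is x = (a_i − a_j) / (j − i). Reading off the sorted break points: {-2, 7, 8}.
Verification: at each break x_0, at least two indices attain the minimum of min_i(a_i + i · x_0).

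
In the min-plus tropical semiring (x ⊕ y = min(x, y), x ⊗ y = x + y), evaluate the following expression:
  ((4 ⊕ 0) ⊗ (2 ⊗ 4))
((4 ⊕ 0) ⊗ (2 ⊗ 4)) = 6

Expand innermost to outermost. Recall ⊕ takes the minimum of its arguments and ⊗ takes their sum. Working out the expression ((4 ⊕ 0) ⊗ (2 ⊗ 4)) gives 6.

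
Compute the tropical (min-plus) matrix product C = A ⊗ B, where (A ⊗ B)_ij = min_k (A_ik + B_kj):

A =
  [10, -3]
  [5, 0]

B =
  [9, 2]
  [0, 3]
A ⊗ B =
  [-3, 0]
  [0, 3]

Apply the min-plus product entry-by-entry:
  C[0][0] = min over k of (A[0][0] + B[0][0] = 10 + 9 = 19, A[0][1] + B[1][0] = -3 + 0 = -3) = -3 (attained at k = 1)
  C[0][1] = min over k of (A[0][0] + B[0][1] = 10 + 2 = 12, A[0][1] + B[1][1] = -3 + 3 = 0) = 0 (attained at k = 1)
  C[1][0] = min over k of (A[1][0] + B[0][0] = 5 + 9 = 14, A[1][1] + B[1][0] = 0 + 0 = 0) = 0 (attained at k = 1)
  C[1][1] = min over k of (A[1][0] + B[0][1] = 5 + 2 = 7, A[1][1] + B[1][1] = 0 + 3 = 3) = 3 (attained at k = 1)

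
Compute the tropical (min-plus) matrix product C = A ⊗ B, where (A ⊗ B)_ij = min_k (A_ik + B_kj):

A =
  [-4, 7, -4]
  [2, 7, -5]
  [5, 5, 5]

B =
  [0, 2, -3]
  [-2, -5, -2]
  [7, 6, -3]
A ⊗ B =
  [-4, -2, -7]
  [2, 1, -8]
  [3, 0, 2]

Apply the min-plus product entry-by-entry:
  C[0][0] = min over k of (A[0][0] + B[0][0] = -4 + 0 = -4, A[0][1] + B[1][0] = 7 + -2 = 5, A[0][2] + B[2][0] = -4 + 7 = 3) = -4 (attained at k = 0)
  C[0][1] = min over k of (A[0][0] + B[0][1] = -4 + 2 = -2, A[0][1] + B[1][1] = 7 + -5 = 2, A[0][2] + B[2][1] = -4 + 6 = 2) = -2 (attained at k = 0)
  C[0][2] = min over k of (A[0][0] + B[0][2] = -4 + -3 = -7, A[0][1] + B[1][2] = 7 + -2 = 5, A[0][2] + B[2][2] = -4 + -3 = -7) = -7 (attained at k = 0)
  C[1][0] = min over k of (A[1][0] + B[0][0] = 2 + 0 = 2, A[1][1] + B[1][0] = 7 + -2 = 5, A[1][2] + B[2][0] = -5 + 7 = 2) = 2 (attained at k = 0)
  C[1][1] = min over k of (A[1][0] + B[0][1] = 2 + 2 = 4, A[1][1] + B[1][1] = 7 + -5 = 2, A[1][2] + B[2][1] = -5 + 6 = 1) = 1 (attained at k = 2)
  C[1][2] = min over k of (A[1][0] + B[0][2] = 2 + -3 = -1, A[1][1] + B[1][2] = 7 + -2 = 5, A[1][2] + B[2][2] = -5 + -3 = -8) = -8 (attained at k = 2)
  C[2][0] = min over k of (A[2][0] + B[0][0] = 5 + 0 = 5, A[2][1] + B[1][0] = 5 + -2 = 3, A[2][2] + B[2][0] = 5 + 7 = 12) = 3 (attained at k = 1)
  C[2][1] = min over k of (A[2][0] + B[0][1] = 5 + 2 = 7, A[2][1] + B[1][1] = 5 + -5 = 0, A[2][2] + B[2][1] = 5 + 6 = 11) = 0 (attained at k = 1)
  C[2][2] = min over k of (A[2][0] + B[0][2] = 5 + -3 = 2, A[2][1] + B[1][2] = 5 + -2 = 3, A[2][2] + B[2][2] = 5 + -3 = 2) = 2 (attained at k = 0)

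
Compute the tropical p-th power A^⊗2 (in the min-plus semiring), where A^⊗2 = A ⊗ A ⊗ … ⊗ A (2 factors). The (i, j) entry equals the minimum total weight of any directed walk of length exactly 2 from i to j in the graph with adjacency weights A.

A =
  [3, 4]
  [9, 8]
A^⊗2 =
  [6, 7]
  [12, 13]

Each entry (A^⊗2)_ij equals the minimum over all length-2 walks i = v_0 → v_1 → … → v_2 = j of Σ_t A[v_t][v_{t+1}]. For example, for (i, j) = (0, 1) we minimise over 2 possible intermediate vertex sequences; the minimum is 7, attained along the walk 0 → 0 → 1.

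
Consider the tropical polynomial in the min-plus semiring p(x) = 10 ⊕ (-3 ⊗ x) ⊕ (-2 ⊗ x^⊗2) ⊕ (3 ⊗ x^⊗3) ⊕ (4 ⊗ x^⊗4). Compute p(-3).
p(-3) = -8

A tropical monomial a ⊗ x^⊗i evaluates to a + i · x. Evaluating each term at x = -3:
  Term 0 contributes 10 + 0 · -3 = 10
  Term 1 contributes -3 + 1 · -3 = -6
  Term 2 contributes -2 + 2 · -3 = -8
  Term 3 contributes 3 + 3 · -3 = -6
  Term 4 contributes 4 + 4 · -3 = -8
p(-3) = ⊕ of these = min[10, -6, -8, -6, -8] = -8.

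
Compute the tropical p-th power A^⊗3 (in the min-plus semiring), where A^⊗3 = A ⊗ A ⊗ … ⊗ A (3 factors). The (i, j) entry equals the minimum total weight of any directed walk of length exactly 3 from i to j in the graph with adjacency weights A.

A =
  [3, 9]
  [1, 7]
A^⊗3 =
  [9, 15]
  [7, 13]

Each entry (A^⊗3)_ij equals the minimum over all length-3 walks i = v_0 → v_1 → … → v_3 = j of Σ_t A[v_t][v_{t+1}]. For example, for (i, j) = (0, 1) we minimise over 4 possible intermediate vertex sequences; the minimum is 15, attained along the walk 0 → 0 → 0 → 1.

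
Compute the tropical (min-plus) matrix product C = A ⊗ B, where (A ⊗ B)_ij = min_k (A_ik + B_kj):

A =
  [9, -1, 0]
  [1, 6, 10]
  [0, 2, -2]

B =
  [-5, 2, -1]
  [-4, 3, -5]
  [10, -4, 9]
A ⊗ B =
  [-5, -4, -6]
  [-4, 3, 0]
  [-5, -6, -3]

Apply the min-plus product entry-by-entry:
  C[0][0] = min over k of (A[0][0] + B[0][0] = 9 + -5 = 4, A[0][1] + B[1][0] = -1 + -4 = -5, A[0][2] + B[2][0] = 0 + 10 = 10) = -5 (attained at k = 1)
  C[0][1] = min over k of (A[0][0] + B[0][1] = 9 + 2 = 11, A[0][1] + B[1][1] = -1 + 3 = 2, A[0][2] + B[2][1] = 0 + -4 = -4) = -4 (attained at k = 2)
  C[0][2] = min over k of (A[0][0] + B[0][2] = 9 + -1 = 8, A[0][1] + B[1][2] = -1 + -5 = -6, A[0][2] + B[2][2] = 0 + 9 = 9) = -6 (attained at k = 1)
  C[1][0] = min over k of (A[1][0] + B[0][0] = 1 + -5 = -4, A[1][1] + B[1][0] = 6 + -4 = 2, A[1][2] + B[2][0] = 10 + 10 = 20) = -4 (attained at k = 0)
  C[1][1] = min over k of (A[1][0] + B[0][1] = 1 + 2 = 3, A[1][1] + B[1][1] = 6 + 3 = 9, A[1][2] + B[2][1] = 10 + -4 = 6) = 3 (attained at k = 0)
  C[1][2] = min over k of (A[1][0] + B[0][2] = 1 + -1 = 0, A[1][1] + B[1][2] = 6 + -5 = 1, A[1][2] + B[2][2] = 10 + 9 = 19) = 0 (attained at k = 0)
  C[2][0] = min over k of (A[2][0] + B[0][0] = 0 + -5 = -5, A[2][1] + B[1][0] = 2 + -4 = -2, A[2][2] + B[2][0] = -2 + 10 = 8) = -5 (attained at k = 0)
  C[2][1] = min over k of (A[2][0] + B[0][1] = 0 + 2 = 2, A[2][1] + B[1][1] = 2 + 3 = 5, A[2][2] + B[2][1] = -2 + -4 = -6) = -6 (attained at k = 2)
  C[2][2] = min over k of (A[2][0] + B[0][2] = 0 + -1 = -1, A[2][1] + B[1][2] = 2 + -5 = -3, A[2][2] + B[2][2] = -2 + 9 = 7) = -3 (attained at k = 1)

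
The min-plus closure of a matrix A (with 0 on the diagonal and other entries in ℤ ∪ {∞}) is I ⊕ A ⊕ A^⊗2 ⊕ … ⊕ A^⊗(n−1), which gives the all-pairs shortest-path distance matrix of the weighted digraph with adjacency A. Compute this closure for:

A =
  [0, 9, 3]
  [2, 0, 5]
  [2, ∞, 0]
Closure =
  [0, 9, 3]
  [2, 0, 5]
  [2, 11, 0]

This is the Floyd-Warshall all-pairs shortest-path computation. For each intermediate vertex k = 0, 1, …, 2, update dist[i][j] ← min(dist[i][j], dist[i][k] + dist[k][j]). The final matrix gives, for each (i, j), the minimum total weight of any directed path from i to j (possibly empty when i = j).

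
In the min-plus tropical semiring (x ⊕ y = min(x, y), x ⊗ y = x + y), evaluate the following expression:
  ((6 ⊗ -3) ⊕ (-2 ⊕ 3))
((6 ⊗ -3) ⊕ (-2 ⊕ 3)) = -2

Expand innermost to outermost. Recall ⊕ takes the minimum of its arguments and ⊗ takes their sum. Working out the expression ((6 ⊗ -3) ⊕ (-2 ⊕ 3)) gives -2.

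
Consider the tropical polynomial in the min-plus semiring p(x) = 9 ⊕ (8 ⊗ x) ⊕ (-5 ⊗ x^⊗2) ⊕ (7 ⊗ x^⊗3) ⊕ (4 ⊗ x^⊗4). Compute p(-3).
p(-3) = -11

A tropical monomial a ⊗ x^⊗i evaluates to a + i · x. Evaluating each term at x = -3:
  Term 0 contributes 9 + 0 · -3 = 9
  Term 1 contributes 8 + 1 · -3 = 5
  Term 2 contributes -5 + 2 · -3 = -11
  Term 3 contributes 7 + 3 · -3 = -2
  Term 4 contributes 4 + 4 · -3 = -8
p(-3) = ⊕ of these = min[9, 5, -11, -2, -8] = -11.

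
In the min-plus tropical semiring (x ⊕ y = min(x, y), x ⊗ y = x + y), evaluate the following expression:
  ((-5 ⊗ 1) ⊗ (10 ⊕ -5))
((-5 ⊗ 1) ⊗ (10 ⊕ -5)) = -9

Expand innermost to outermost. Recall ⊕ takes the minimum of its arguments and ⊗ takes their sum. Working out the expression ((-5 ⊗ 1) ⊗ (10 ⊕ -5)) gives -9.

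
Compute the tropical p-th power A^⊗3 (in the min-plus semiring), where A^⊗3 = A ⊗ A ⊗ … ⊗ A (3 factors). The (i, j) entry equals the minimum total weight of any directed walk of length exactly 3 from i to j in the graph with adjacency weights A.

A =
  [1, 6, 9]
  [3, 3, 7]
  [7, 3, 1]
A^⊗3 =
  [3, 8, 11]
  [5, 9, 9]
  [7, 5, 3]

Each entry (A^⊗3)_ij equals the minimum over all length-3 walks i = v_0 → v_1 → … → v_3 = j of Σ_t A[v_t][v_{t+1}]. For example, for (i, j) = (0, 2) we minimise over 9 possible intermediate vertex sequences; the minimum is 11, attained along the walk 0 → 0 → 0 → 2.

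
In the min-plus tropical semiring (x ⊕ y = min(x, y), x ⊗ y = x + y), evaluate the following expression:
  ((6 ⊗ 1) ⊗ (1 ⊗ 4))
((6 ⊗ 1) ⊗ (1 ⊗ 4)) = 12

Expand innermost to outermost. Recall ⊕ takes the minimum of its arguments and ⊗ takes their sum. Working out the expression ((6 ⊗ 1) ⊗ (1 ⊗ 4)) gives 12.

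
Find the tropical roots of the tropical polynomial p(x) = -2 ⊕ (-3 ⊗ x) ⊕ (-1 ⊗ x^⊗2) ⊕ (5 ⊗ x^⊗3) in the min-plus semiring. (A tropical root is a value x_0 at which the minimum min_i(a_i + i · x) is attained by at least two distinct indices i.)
Roots: {-6, -2, 1}

Each tropical root is a break point of the lower envelope of the lines y = a_i + i · x (there are 4 lines, with slopes 0, 1, ..., 3). Only the lines that attain the minimum somewhere contribute to roots; other lines are dominated. Here the surviving (envelope) indices are i = 3, i = 2, i = 1, i = 0.
Intersections between consecutive envelope lines give the roots: for adjacent envelope indices i < j the intersection is x = (a_i − a_j) / (j − i). Reading off the sorted break points: {-6, -2, 1}.
Verification: at each break x_0, at least two indices attain the minimum of min_i(a_i + i · x_0).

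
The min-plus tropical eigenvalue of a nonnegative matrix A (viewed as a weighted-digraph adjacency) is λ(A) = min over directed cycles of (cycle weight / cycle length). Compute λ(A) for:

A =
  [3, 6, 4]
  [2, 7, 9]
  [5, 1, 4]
λ(A) = 7/3

Enumerate directed cycles and compute their means (weight / length). Sample:
  cycle 0 → 0: weight = 3, length = 1, mean = 3/1 ≈ 3.000
  cycle 1 → 1: weight = 7, length = 1, mean = 7/1 ≈ 7.000
  cycle 2 → 2: weight = 4, length = 1, mean = 4/1 ≈ 4.000
  cycle 0 → 1 → 0: weight = 8, length = 2, mean = 8/2 ≈ 4.000
  cycle 0 → 2 → 0: weight = 9, length = 2, mean = 9/2 ≈ 4.500
  cycle 1 → 0 → 1: weight = 8, length = 2, mean = 8/2 ≈ 4.000
Minimum mean = 2.333, attained e.g. along the cycle 0 → 2 → 1 → 0 with weight 7 and length 3. So λ(A) = 7/3 = 7/3.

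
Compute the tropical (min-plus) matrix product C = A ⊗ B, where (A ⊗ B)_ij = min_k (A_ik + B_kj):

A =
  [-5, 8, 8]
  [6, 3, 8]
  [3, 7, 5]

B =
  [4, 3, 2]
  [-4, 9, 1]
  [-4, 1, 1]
A ⊗ B =
  [-1, -2, -3]
  [-1, 9, 4]
  [1, 6, 5]

Apply the min-plus product entry-by-entry:
  C[0][0] = min over k of (A[0][0] + B[0][0] = -5 + 4 = -1, A[0][1] + B[1][0] = 8 + -4 = 4, A[0][2] + B[2][0] = 8 + -4 = 4) = -1 (attained at k = 0)
  C[0][1] = min over k of (A[0][0] + B[0][1] = -5 + 3 = -2, A[0][1] + B[1][1] = 8 + 9 = 17, A[0][2] + B[2][1] = 8 + 1 = 9) = -2 (attained at k = 0)
  C[0][2] = min over k of (A[0][0] + B[0][2] = -5 + 2 = -3, A[0][1] + B[1][2] = 8 + 1 = 9, A[0][2] + B[2][2] = 8 + 1 = 9) = -3 (attained at k = 0)
  C[1][0] = min over k of (A[1][0] + B[0][0] = 6 + 4 = 10, A[1][1] + B[1][0] = 3 + -4 = -1, A[1][2] + B[2][0] = 8 + -4 = 4) = -1 (attained at k = 1)
  C[1][1] = min over k of (A[1][0] + B[0][1] = 6 + 3 = 9, A[1][1] + B[1][1] = 3 + 9 = 12, A[1][2] + B[2][1] = 8 + 1 = 9) = 9 (attained at k = 0)
  C[1][2] = min over k of (A[1][0] + B[0][2] = 6 + 2 = 8, A[1][1] + B[1][2] = 3 + 1 = 4, A[1][2] + B[2][2] = 8 + 1 = 9) = 4 (attained at k = 1)
  C[2][0] = min over k of (A[2][0] + B[0][0] = 3 + 4 = 7, A[2][1] + B[1][0] = 7 + -4 = 3, A[2][2] + B[2][0] = 5 + -4 = 1) = 1 (attained at k = 2)
  C[2][1] = min over k of (A[2][0] + B[0][1] = 3 + 3 = 6, A[2][1] + B[1][1] = 7 + 9 = 16, A[2][2] + B[2][1] = 5 + 1 = 6) = 6 (attained at k = 0)
  C[2][2] = min over k of (A[2][0] + B[0][2] = 3 + 2 = 5, A[2][1] + B[1][2] = 7 + 1 = 8, A[2][2] + B[2][2] = 5 + 1 = 6) = 5 (attained at k = 0)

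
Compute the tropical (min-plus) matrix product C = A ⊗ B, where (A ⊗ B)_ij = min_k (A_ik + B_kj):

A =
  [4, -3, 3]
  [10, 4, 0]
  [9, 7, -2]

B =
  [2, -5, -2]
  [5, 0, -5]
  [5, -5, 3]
A ⊗ B =
  [2, -3, -8]
  [5, -5, -1]
  [3, -7, 1]

Apply the min-plus product entry-by-entry:
  C[0][0] = min over k of (A[0][0] + B[0][0] = 4 + 2 = 6, A[0][1] + B[1][0] = -3 + 5 = 2, A[0][2] + B[2][0] = 3 + 5 = 8) = 2 (attained at k = 1)
  C[0][1] = min over k of (A[0][0] + B[0][1] = 4 + -5 = -1, A[0][1] + B[1][1] = -3 + 0 = -3, A[0][2] + B[2][1] = 3 + -5 = -2) = -3 (attained at k = 1)
  C[0][2] = min over k of (A[0][0] + B[0][2] = 4 + -2 = 2, A[0][1] + B[1][2] = -3 + -5 = -8, A[0][2] + B[2][2] = 3 + 3 = 6) = -8 (attained at k = 1)
  C[1][0] = min over k of (A[1][0] + B[0][0] = 10 + 2 = 12, A[1][1] + B[1][0] = 4 + 5 = 9, A[1][2] + B[2][0] = 0 + 5 = 5) = 5 (attained at k = 2)
  C[1][1] = min over k of (A[1][0] + B[0][1] = 10 + -5 = 5, A[1][1] + B[1][1] = 4 + 0 = 4, A[1][2] + B[2][1] = 0 + -5 = -5) = -5 (attained at k = 2)
  C[1][2] = min over k of (A[1][0] + B[0][2] = 10 + -2 = 8, A[1][1] + B[1][2] = 4 + -5 = -1, A[1][2] + B[2][2] = 0 + 3 = 3) = -1 (attained at k = 1)
  C[2][0] = min over k of (A[2][0] + B[0][0] = 9 + 2 = 11, A[2][1] + B[1][0] = 7 + 5 = 12, A[2][2] + B[2][0] = -2 + 5 = 3) = 3 (attained at k = 2)
  C[2][1] = min over k of (A[2][0] + B[0][1] = 9 + -5 = 4, A[2][1] + B[1][1] = 7 + 0 = 7, A[2][2] + B[2][1] = -2 + -5 = -7) = -7 (attained at k = 2)
  C[2][2] = min over k of (A[2][0] + B[0][2] = 9 + -2 = 7, A[2][1] + B[1][2] = 7 + -5 = 2, A[2][2] + B[2][2] = -2 + 3 = 1) = 1 (attained at k = 2)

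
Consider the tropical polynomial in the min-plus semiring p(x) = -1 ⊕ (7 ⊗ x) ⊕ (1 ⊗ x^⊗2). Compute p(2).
p(2) = -1

A tropical monomial a ⊗ x^⊗i evaluates to a + i · x. Evaluating each term at x = 2:
  Term 0 contributes -1 + 0 · 2 = -1
  Term 1 contributes 7 + 1 · 2 = 9
  Term 2 contributes 1 + 2 · 2 = 5
p(2) = ⊕ of these = min[-1, 9, 5] = -1.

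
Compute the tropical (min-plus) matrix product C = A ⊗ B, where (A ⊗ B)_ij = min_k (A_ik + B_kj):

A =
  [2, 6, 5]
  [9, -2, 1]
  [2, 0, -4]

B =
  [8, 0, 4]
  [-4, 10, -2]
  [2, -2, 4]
A ⊗ B =
  [2, 2, 4]
  [-6, -1, -4]
  [-4, -6, -2]

Apply the min-plus product entry-by-entry:
  C[0][0] = min over k of (A[0][0] + B[0][0] = 2 + 8 = 10, A[0][1] + B[1][0] = 6 + -4 = 2, A[0][2] + B[2][0] = 5 + 2 = 7) = 2 (attained at k = 1)
  C[0][1] = min over k of (A[0][0] + B[0][1] = 2 + 0 = 2, A[0][1] + B[1][1] = 6 + 10 = 16, A[0][2] + B[2][1] = 5 + -2 = 3) = 2 (attained at k = 0)
  C[0][2] = min over k of (A[0][0] + B[0][2] = 2 + 4 = 6, A[0][1] + B[1][2] = 6 + -2 = 4, A[0][2] + B[2][2] = 5 + 4 = 9) = 4 (attained at k = 1)
  C[1][0] = min over k of (A[1][0] + B[0][0] = 9 + 8 = 17, A[1][1] + B[1][0] = -2 + -4 = -6, A[1][2] + B[2][0] = 1 + 2 = 3) = -6 (attained at k = 1)
  C[1][1] = min over k of (A[1][0] + B[0][1] = 9 + 0 = 9, A[1][1] + B[1][1] = -2 + 10 = 8, A[1][2] + B[2][1] = 1 + -2 = -1) = -1 (attained at k = 2)
  C[1][2] = min over k of (A[1][0] + B[0][2] = 9 + 4 = 13, A[1][1] + B[1][2] = -2 + -2 = -4, A[1][2] + B[2][2] = 1 + 4 = 5) = -4 (attained at k = 1)
  C[2][0] = min over k of (A[2][0] + B[0][0] = 2 + 8 = 10, A[2][1] + B[1][0] = 0 + -4 = -4, A[2][2] + B[2][0] = -4 + 2 = -2) = -4 (attained at k = 1)
  C[2][1] = min over k of (A[2][0] + B[0][1] = 2 + 0 = 2, A[2][1] + B[1][1] = 0 + 10 = 10, A[2][2] + B[2][1] = -4 + -2 = -6) = -6 (attained at k = 2)
  C[2][2] = min over k of (A[2][0] + B[0][2] = 2 + 4 = 6, A[2][1] + B[1][2] = 0 + -2 = -2, A[2][2] + B[2][2] = -4 + 4 = 0) = -2 (attained at k = 1)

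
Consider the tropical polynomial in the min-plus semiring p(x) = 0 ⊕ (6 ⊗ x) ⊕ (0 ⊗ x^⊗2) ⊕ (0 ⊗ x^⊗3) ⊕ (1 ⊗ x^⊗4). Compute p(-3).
p(-3) = -11

A tropical monomial a ⊗ x^⊗i evaluates to a + i · x. Evaluating each term at x = -3:
  Term 0 contributes 0 + 0 · -3 = 0
  Term 1 contributes 6 + 1 · -3 = 3
  Term 2 contributes 0 + 2 · -3 = -6
  Term 3 contributes 0 + 3 · -3 = -9
  Term 4 contributes 1 + 4 · -3 = -11
p(-3) = ⊕ of these = min[0, 3, -6, -9, -11] = -11.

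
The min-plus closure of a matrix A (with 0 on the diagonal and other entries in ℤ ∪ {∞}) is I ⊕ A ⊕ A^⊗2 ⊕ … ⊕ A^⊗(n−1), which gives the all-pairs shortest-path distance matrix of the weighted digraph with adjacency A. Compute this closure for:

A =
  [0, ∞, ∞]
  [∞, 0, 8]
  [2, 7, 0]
Closure =
  [0, ∞, ∞]
  [10, 0, 8]
  [2, 7, 0]

This is the Floyd-Warshall all-pairs shortest-path computation. For each intermediate vertex k = 0, 1, …, 2, update dist[i][j] ← min(dist[i][j], dist[i][k] + dist[k][j]). The final matrix gives, for each (i, j), the minimum total weight of any directed path from i to j (possibly empty when i = j).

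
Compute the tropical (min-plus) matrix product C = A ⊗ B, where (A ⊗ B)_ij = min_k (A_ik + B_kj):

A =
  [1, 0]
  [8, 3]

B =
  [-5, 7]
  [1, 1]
A ⊗ B =
  [-4, 1]
  [3, 4]

Apply the min-plus product entry-by-entry:
  C[0][0] = min over k of (A[0][0] + B[0][0] = 1 + -5 = -4, A[0][1] + B[1][0] = 0 + 1 = 1) = -4 (attained at k = 0)
  C[0][1] = min over k of (A[0][0] + B[0][1] = 1 + 7 = 8, A[0][1] + B[1][1] = 0 + 1 = 1) = 1 (attained at k = 1)
  C[1][0] = min over k of (A[1][0] + B[0][0] = 8 + -5 = 3, A[1][1] + B[1][0] = 3 + 1 = 4) = 3 (attained at k = 0)
  C[1][1] = min over k of (A[1][0] + B[0][1] = 8 + 7 = 15, A[1][1] + B[1][1] = 3 + 1 = 4) = 4 (attained at k = 1)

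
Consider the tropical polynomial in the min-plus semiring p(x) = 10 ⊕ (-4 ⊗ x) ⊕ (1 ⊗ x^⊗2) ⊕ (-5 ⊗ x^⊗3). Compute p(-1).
p(-1) = -8

A tropical monomial a ⊗ x^⊗i evaluates to a + i · x. Evaluating each term at x = -1:
  Term 0 contributes 10 + 0 · -1 = 10
  Term 1 contributes -4 + 1 · -1 = -5
  Term 2 contributes 1 + 2 · -1 = -1
  Term 3 contributes -5 + 3 · -1 = -8
p(-1) = ⊕ of these = min[10, -5, -1, -8] = -8.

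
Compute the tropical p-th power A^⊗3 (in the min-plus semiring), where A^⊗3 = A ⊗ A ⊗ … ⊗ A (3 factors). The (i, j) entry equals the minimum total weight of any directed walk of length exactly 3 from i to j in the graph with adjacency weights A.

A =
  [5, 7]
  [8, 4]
A^⊗3 =
  [15, 15]
  [16, 12]

Each entry (A^⊗3)_ij equals the minimum over all length-3 walks i = v_0 → v_1 → … → v_3 = j of Σ_t A[v_t][v_{t+1}]. For example, for (i, j) = (0, 1) we minimise over 4 possible intermediate vertex sequences; the minimum is 15, attained along the walk 0 → 1 → 1 → 1.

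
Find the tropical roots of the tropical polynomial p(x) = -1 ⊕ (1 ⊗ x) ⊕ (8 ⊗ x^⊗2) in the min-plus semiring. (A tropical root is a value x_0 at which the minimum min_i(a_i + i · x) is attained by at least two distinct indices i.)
Roots: {-7, -2}

Each tropical root is a break point of the lower envelope of the lines y = a_i + i · x (there are 3 lines, with slopes 0, 1, ..., 2). Only the lines that attain the minimum somewhere contribute to roots; other lines are dominated. Here the surviving (envelope) indices are i = 2, i = 1, i = 0.
Intersections between consecutive envelope lines give the roots: for adjacent envelope indices i < j the intersection is x = (a_i − a_j) / (j − i). Reading off the sorted break points: {-7, -2}.
Verification: at each break x_0, at least two indices attain the minimum of min_i(a_i + i · x_0).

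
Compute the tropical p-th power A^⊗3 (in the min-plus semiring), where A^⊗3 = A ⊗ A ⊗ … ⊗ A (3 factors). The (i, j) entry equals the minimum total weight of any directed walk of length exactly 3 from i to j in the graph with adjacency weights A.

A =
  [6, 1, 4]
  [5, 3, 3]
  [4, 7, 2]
A^⊗3 =
  [8, 7, 6]
  [9, 8, 7]
  [8, 7, 6]

Each entry (A^⊗3)_ij equals the minimum over all length-3 walks i = v_0 → v_1 → … → v_3 = j of Σ_t A[v_t][v_{t+1}]. For example, for (i, j) = (0, 2) we minimise over 9 possible intermediate vertex sequences; the minimum is 6, attained along the walk 0 → 1 → 2 → 2.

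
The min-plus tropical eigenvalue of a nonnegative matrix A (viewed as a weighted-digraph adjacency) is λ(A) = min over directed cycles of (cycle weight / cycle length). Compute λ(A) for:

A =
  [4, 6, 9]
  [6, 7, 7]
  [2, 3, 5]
λ(A) = 4

Enumerate directed cycles and compute their means (weight / length). Sample:
  cycle 0 → 0: weight = 4, length = 1, mean = 4/1 ≈ 4.000
  cycle 1 → 1: weight = 7, length = 1, mean = 7/1 ≈ 7.000
  cycle 2 → 2: weight = 5, length = 1, mean = 5/1 ≈ 5.000
  cycle 0 → 1 → 0: weight = 12, length = 2, mean = 12/2 ≈ 6.000
  cycle 0 → 2 → 0: weight = 11, length = 2, mean = 11/2 ≈ 5.500
  cycle 1 → 0 → 1: weight = 12, length = 2, mean = 12/2 ≈ 6.000
Minimum mean = 4.000, attained e.g. along the cycle 0 → 0 with weight 4 and length 1. So λ(A) = 4/1 = 4.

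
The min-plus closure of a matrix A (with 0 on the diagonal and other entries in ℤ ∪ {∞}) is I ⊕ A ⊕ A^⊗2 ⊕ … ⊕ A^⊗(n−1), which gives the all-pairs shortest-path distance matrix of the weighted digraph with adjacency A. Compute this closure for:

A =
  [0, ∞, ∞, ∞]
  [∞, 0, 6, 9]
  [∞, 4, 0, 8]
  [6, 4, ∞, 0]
Closure =
  [0, ∞, ∞, ∞]
  [15, 0, 6, 9]
  [14, 4, 0, 8]
  [6, 4, 10, 0]

This is the Floyd-Warshall all-pairs shortest-path computation. For each intermediate vertex k = 0, 1, …, 3, update dist[i][j] ← min(dist[i][j], dist[i][k] + dist[k][j]). The final matrix gives, for each (i, j), the minimum total weight of any directed path from i to j (possibly empty when i = j).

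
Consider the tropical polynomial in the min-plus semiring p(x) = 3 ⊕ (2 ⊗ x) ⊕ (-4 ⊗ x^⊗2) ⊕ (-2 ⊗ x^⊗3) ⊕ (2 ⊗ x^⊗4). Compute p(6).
p(6) = 3

A tropical monomial a ⊗ x^⊗i evaluates to a + i · x. Evaluating each term at x = 6:
  Term 0 contributes 3 + 0 · 6 = 3
  Term 1 contributes 2 + 1 · 6 = 8
  Term 2 contributes -4 + 2 · 6 = 8
  Term 3 contributes -2 + 3 · 6 = 16
  Term 4 contributes 2 + 4 · 6 = 26
p(6) = ⊕ of these = min[3, 8, 8, 16, 26] = 3.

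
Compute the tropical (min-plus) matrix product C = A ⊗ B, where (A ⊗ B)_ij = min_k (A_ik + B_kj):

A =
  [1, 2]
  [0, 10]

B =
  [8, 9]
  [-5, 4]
A ⊗ B =
  [-3, 6]
  [5, 9]

Apply the min-plus product entry-by-entry:
  C[0][0] = min over k of (A[0][0] + B[0][0] = 1 + 8 = 9, A[0][1] + B[1][0] = 2 + -5 = -3) = -3 (attained at k = 1)
  C[0][1] = min over k of (A[0][0] + B[0][1] = 1 + 9 = 10, A[0][1] + B[1][1] = 2 + 4 = 6) = 6 (attained at k = 1)
  C[1][0] = min over k of (A[1][0] + B[0][0] = 0 + 8 = 8, A[1][1] + B[1][0] = 10 + -5 = 5) = 5 (attained at k = 1)
  C[1][1] = min over k of (A[1][0] + B[0][1] = 0 + 9 = 9, A[1][1] + B[1][1] = 10 + 4 = 14) = 9 (attained at k = 0)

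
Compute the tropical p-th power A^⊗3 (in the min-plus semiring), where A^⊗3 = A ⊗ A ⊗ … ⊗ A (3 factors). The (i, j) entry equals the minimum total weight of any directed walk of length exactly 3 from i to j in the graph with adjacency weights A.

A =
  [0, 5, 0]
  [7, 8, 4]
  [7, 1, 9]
A^⊗3 =
  [0, 1, 0]
  [7, 8, 7]
  [7, 6, 7]

Each entry (A^⊗3)_ij equals the minimum over all length-3 walks i = v_0 → v_1 → … → v_3 = j of Σ_t A[v_t][v_{t+1}]. For example, for (i, j) = (0, 2) we minimise over 9 possible intermediate vertex sequences; the minimum is 0, attained along the walk 0 → 0 → 0 → 2.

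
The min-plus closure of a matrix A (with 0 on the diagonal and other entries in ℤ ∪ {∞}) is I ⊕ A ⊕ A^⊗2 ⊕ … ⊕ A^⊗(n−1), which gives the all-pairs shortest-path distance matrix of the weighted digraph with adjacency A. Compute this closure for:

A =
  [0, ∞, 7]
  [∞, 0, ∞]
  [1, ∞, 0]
Closure =
  [0, ∞, 7]
  [∞, 0, ∞]
  [1, ∞, 0]

This is the Floyd-Warshall all-pairs shortest-path computation. For each intermediate vertex k = 0, 1, …, 2, update dist[i][j] ← min(dist[i][j], dist[i][k] + dist[k][j]). The final matrix gives, for each (i, j), the minimum total weight of any directed path from i to j (possibly empty when i = j).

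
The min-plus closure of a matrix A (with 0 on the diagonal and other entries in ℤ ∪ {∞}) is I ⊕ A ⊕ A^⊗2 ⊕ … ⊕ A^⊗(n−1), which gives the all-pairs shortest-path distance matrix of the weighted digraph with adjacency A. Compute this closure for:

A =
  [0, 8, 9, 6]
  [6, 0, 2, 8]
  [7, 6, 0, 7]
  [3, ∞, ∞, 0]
Closure =
  [0, 8, 9, 6]
  [6, 0, 2, 8]
  [7, 6, 0, 7]
  [3, 11, 12, 0]

This is the Floyd-Warshall all-pairs shortest-path computation. For each intermediate vertex k = 0, 1, …, 3, update dist[i][j] ← min(dist[i][j], dist[i][k] + dist[k][j]). The final matrix gives, for each (i, j), the minimum total weight of any directed path from i to j (possibly empty when i = j).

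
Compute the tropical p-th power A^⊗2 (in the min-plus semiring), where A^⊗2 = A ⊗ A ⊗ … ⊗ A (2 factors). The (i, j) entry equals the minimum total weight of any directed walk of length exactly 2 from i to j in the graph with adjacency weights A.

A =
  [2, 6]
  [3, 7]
A^⊗2 =
  [4, 8]
  [5, 9]

Each entry (A^⊗2)_ij equals the minimum over all length-2 walks i = v_0 → v_1 → … → v_2 = j of Σ_t A[v_t][v_{t+1}]. For example, for (i, j) = (0, 1) we minimise over 2 possible intermediate vertex sequences; the minimum is 8, attained along the walk 0 → 0 → 1.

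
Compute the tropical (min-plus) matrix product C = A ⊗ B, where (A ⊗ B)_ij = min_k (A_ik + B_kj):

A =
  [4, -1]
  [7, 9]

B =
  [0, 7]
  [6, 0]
A ⊗ B =
  [4, -1]
  [7, 9]

Apply the min-plus product entry-by-entry:
  C[0][0] = min over k of (A[0][0] + B[0][0] = 4 + 0 = 4, A[0][1] + B[1][0] = -1 + 6 = 5) = 4 (attained at k = 0)
  C[0][1] = min over k of (A[0][0] + B[0][1] = 4 + 7 = 11, A[0][1] + B[1][1] = -1 + 0 = -1) = -1 (attained at k = 1)
  C[1][0] = min over k of (A[1][0] + B[0][0] = 7 + 0 = 7, A[1][1] + B[1][0] = 9 + 6 = 15) = 7 (attained at k = 0)
  C[1][1] = min over k of (A[1][0] + B[0][1] = 7 + 7 = 14, A[1][1] + B[1][1] = 9 + 0 = 9) = 9 (attained at k = 1)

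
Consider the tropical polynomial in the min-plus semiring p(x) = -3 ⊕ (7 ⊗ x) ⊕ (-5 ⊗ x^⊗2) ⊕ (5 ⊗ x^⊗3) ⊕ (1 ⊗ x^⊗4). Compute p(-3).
p(-3) = -11

A tropical monomial a ⊗ x^⊗i evaluates to a + i · x. Evaluating each term at x = -3:
  Term 0 contributes -3 + 0 · -3 = -3
  Term 1 contributes 7 + 1 · -3 = 4
  Term 2 contributes -5 + 2 · -3 = -11
  Term 3 contributes 5 + 3 · -3 = -4
  Term 4 contributes 1 + 4 · -3 = -11
p(-3) = ⊕ of these = min[-3, 4, -11, -4, -11] = -11.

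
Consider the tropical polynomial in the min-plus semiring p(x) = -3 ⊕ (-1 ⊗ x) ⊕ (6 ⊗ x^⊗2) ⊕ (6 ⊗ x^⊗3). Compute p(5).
p(5) = -3

A tropical monomial a ⊗ x^⊗i evaluates to a + i · x. Evaluating each term at x = 5:
  Term 0 contributes -3 + 0 · 5 = -3
  Term 1 contributes -1 + 1 · 5 = 4
  Term 2 contributes 6 + 2 · 5 = 16
  Term 3 contributes 6 + 3 · 5 = 21
p(5) = ⊕ of these = min[-3, 4, 16, 21] = -3.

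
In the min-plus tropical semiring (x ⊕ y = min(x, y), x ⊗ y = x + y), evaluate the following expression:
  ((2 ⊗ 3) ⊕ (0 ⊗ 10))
((2 ⊗ 3) ⊕ (0 ⊗ 10)) = 5

Expand innermost to outermost. Recall ⊕ takes the minimum of its arguments and ⊗ takes their sum. Working out the expression ((2 ⊗ 3) ⊕ (0 ⊗ 10)) gives 5.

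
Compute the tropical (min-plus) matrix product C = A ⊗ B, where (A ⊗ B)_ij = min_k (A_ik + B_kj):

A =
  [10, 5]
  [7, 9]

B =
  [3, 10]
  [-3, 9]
A ⊗ B =
  [2, 14]
  [6, 17]

Apply the min-plus product entry-by-entry:
  C[0][0] = min over k of (A[0][0] + B[0][0] = 10 + 3 = 13, A[0][1] + B[1][0] = 5 + -3 = 2) = 2 (attained at k = 1)
  C[0][1] = min over k of (A[0][0] + B[0][1] = 10 + 10 = 20, A[0][1] + B[1][1] = 5 + 9 = 14) = 14 (attained at k = 1)
  C[1][0] = min over k of (A[1][0] + B[0][0] = 7 + 3 = 10, A[1][1] + B[1][0] = 9 + -3 = 6) = 6 (attained at k = 1)
  C[1][1] = min over k of (A[1][0] + B[0][1] = 7 + 10 = 17, A[1][1] + B[1][1] = 9 + 9 = 18) = 17 (attained at k = 0)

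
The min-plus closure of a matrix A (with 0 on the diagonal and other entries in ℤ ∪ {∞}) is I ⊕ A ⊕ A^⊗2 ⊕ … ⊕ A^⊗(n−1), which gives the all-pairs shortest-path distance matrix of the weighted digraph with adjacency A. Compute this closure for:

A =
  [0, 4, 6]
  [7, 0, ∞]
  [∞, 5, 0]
Closure =
  [0, 4, 6]
  [7, 0, 13]
  [12, 5, 0]

This is the Floyd-Warshall all-pairs shortest-path computation. For each intermediate vertex k = 0, 1, …, 2, update dist[i][j] ← min(dist[i][j], dist[i][k] + dist[k][j]). The final matrix gives, for each (i, j), the minimum total weight of any directed path from i to j (possibly empty when i = j).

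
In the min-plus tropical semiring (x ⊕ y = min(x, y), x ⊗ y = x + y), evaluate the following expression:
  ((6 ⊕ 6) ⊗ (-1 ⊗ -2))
((6 ⊕ 6) ⊗ (-1 ⊗ -2)) = 3

Expand innermost to outermost. Recall ⊕ takes the minimum of its arguments and ⊗ takes their sum. Working out the expression ((6 ⊕ 6) ⊗ (-1 ⊗ -2)) gives 3.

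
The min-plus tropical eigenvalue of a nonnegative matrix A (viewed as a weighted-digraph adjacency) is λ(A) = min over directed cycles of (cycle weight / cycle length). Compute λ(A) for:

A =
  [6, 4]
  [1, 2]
λ(A) = 2

Enumerate directed cycles and compute their means (weight / length). Sample:
  cycle 0 → 0: weight = 6, length = 1, mean = 6/1 ≈ 6.000
  cycle 1 → 1: weight = 2, length = 1, mean = 2/1 ≈ 2.000
  cycle 0 → 1 → 0: weight = 5, length = 2, mean = 5/2 ≈ 2.500
  cycle 1 → 0 → 1: weight = 5, length = 2, mean = 5/2 ≈ 2.500
Minimum mean = 2.000, attained e.g. along the cycle 1 → 1 with weight 2 and length 1. So λ(A) = 2/1 = 2.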